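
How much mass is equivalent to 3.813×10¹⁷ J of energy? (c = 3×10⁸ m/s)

From E = mc², we get m = E/c²
c² = (3×10⁸)² = 9×10¹⁶ m²/s²
m = 3.813×10¹⁷ / 9×10¹⁶ = 4.237 kg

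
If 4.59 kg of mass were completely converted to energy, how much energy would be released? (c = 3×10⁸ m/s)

Using E = mc²:
c² = (3×10⁸)² = 9×10¹⁶ m²/s²
E = 4.59 × 9×10¹⁶ = 4.131×10¹⁷ J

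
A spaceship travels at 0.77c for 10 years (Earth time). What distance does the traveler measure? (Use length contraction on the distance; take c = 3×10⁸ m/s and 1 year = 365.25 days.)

Earth distance: d = v × t = 0.77c × 10 yr = 7.2898×10¹⁶ m
γ = 1.5673
d' = d/γ = 7.2898×10¹⁶/1.5673 = 4.651×10¹⁶ m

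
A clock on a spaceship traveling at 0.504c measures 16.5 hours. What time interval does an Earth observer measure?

Proper time Δt₀ = 16.5 hours
γ = 1/√(1 - 0.504²) = 1.1578
Δt = γΔt₀ = 1.1578 × 16.5 = 19.10 hours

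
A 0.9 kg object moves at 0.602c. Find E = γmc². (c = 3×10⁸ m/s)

γ = 1/√(1 - 0.602²) = 1.252
mc² = 0.9 × (3×10⁸)² = 8.100×10¹⁶ J
E = γmc² = 1.252 × 8.100×10¹⁶ = 1.014×10¹⁷ J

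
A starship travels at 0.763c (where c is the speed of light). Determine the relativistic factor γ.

v/c = 0.763, so (v/c)² = 0.582169
1 - (v/c)² = 0.417831
γ = 1/√(0.417831) = 1.547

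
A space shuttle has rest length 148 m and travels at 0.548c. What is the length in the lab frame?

Proper length L₀ = 148 m
γ = 1/√(1 - 0.548²) = 1.195
L = L₀/γ = 148/1.195 = 123.8 m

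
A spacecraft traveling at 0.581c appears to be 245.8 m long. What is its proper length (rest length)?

Contracted length L = 245.8 m
γ = 1/√(1 - 0.581²) = 1.2286
L₀ = γL = 1.2286 × 245.8 = 302.0 m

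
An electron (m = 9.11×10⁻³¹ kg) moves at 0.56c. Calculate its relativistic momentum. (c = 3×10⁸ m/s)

γ = 1/√(1 - 0.56²) = 1.207
v = 0.56 × 3×10⁸ = 1.680×10⁸ m/s
p = γmv = 1.207 × 9.11×10⁻³¹ × 1.680×10⁸ = 1.847×10⁻²² kg·m/s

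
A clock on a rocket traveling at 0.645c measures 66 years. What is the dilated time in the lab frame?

Proper time Δt₀ = 66 years
γ = 1/√(1 - 0.645²) = 1.3086
Δt = γΔt₀ = 1.3086 × 66 = 86.37 years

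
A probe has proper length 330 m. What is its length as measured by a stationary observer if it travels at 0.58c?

Proper length L₀ = 330 m
γ = 1/√(1 - 0.58²) = 1.2276
L = L₀/γ = 330/1.2276 = 268.8 m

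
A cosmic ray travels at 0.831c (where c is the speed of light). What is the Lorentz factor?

v/c = 0.831, so (v/c)² = 0.690561
1 - (v/c)² = 0.309439
γ = 1/√(0.309439) = 1.798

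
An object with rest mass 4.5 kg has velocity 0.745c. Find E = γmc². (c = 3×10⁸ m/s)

γ = 1/√(1 - 0.745²) = 1.499
mc² = 4.5 × (3×10⁸)² = 4.050×10¹⁷ J
E = γmc² = 1.499 × 4.050×10¹⁷ = 6.071×10¹⁷ J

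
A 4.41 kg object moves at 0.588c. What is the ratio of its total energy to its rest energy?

E = γmc², E₀ = mc²
E/E₀ = γ = 1/√(1 - 0.588²) = 1.236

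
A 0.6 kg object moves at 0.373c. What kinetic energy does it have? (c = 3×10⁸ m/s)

γ = 1/√(1 - 0.373²) = 1.07778
γ - 1 = 0.07778
KE = (γ-1)mc² = 0.07778 × 0.6 × (3×10⁸)² = 4.200×10¹⁵ J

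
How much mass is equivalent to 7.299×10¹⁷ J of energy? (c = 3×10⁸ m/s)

From E = mc², we get m = E/c²
c² = (3×10⁸)² = 9×10¹⁶ m²/s²
m = 7.299×10¹⁷ / 9×10¹⁶ = 8.110 kg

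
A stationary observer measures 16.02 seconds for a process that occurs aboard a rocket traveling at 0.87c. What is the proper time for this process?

Dilated time Δt = 16.02 seconds
γ = 1/√(1 - 0.87²) = 2.028
Δt₀ = Δt/γ = 16.02/2.028 = 7.899 seconds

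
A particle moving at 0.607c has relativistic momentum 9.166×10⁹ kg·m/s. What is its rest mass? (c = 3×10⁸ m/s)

γ = 1/√(1 - 0.607²) = 1.2583
v = 0.607 × 3×10⁸ = 1.821×10⁸ m/s
m = p/(γv) = 9.166×10⁹/(1.2583 × 1.821×10⁸) = 40.00 kg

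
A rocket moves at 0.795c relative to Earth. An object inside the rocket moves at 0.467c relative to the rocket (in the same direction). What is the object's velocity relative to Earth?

u = (u' + v)/(1 + u'v/c²)
Numerator: 0.467 + 0.795 = 1.262
Denominator: 1 + 0.371265 = 1.371265
u = 1.262/1.371265 = 0.9203c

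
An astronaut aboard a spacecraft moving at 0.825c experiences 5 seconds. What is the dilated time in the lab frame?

Proper time Δt₀ = 5 seconds
γ = 1/√(1 - 0.825²) = 1.769496
Δt = γΔt₀ = 1.769496 × 5 = 8.847 seconds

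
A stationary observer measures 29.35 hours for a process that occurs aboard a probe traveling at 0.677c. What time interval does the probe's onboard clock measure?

Dilated time Δt = 29.35 hours
γ = 1/√(1 - 0.677²) = 1.359
Δt₀ = Δt/γ = 29.35/1.359 = 21.60 hours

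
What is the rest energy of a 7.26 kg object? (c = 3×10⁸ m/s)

c² = (3×10⁸)² = 9.000×10¹⁶ m²/s²
E₀ = mc² = 7.26 × 9.000×10¹⁶ = 6.534×10¹⁷ J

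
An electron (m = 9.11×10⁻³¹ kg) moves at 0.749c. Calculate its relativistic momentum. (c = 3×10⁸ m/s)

γ = 1/√(1 - 0.749²) = 1.5093
v = 0.749 × 3×10⁸ = 2.247×10⁸ m/s
p = γmv = 1.5093 × 9.11×10⁻³¹ × 2.247×10⁸ = 3.090×10⁻²² kg·m/s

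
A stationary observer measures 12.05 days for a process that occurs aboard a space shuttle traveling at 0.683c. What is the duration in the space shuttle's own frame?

Dilated time Δt = 12.05 days
γ = 1/√(1 - 0.683²) = 1.369
Δt₀ = Δt/γ = 12.05/1.369 = 8.802 days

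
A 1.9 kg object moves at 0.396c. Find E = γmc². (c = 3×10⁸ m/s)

γ = 1/√(1 - 0.396²) = 1.089
mc² = 1.9 × (3×10⁸)² = 1.710×10¹⁷ J
E = γmc² = 1.089 × 1.710×10¹⁷ = 1.862×10¹⁷ J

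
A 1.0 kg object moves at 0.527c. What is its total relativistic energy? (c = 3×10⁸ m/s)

γ = 1/√(1 - 0.527²) = 1.177
mc² = 1.0 × (3×10⁸)² = 9.000×10¹⁶ J
E = γmc² = 1.177 × 9.000×10¹⁶ = 1.059×10¹⁷ J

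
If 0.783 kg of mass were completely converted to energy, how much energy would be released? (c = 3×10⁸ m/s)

Using E = mc²:
c² = (3×10⁸)² = 9×10¹⁶ m²/s²
E = 0.783 × 9×10¹⁶ = 7.047×10¹⁶ J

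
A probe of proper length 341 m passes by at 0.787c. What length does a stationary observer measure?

Proper length L₀ = 341 m
γ = 1/√(1 - 0.787²) = 1.621
L = L₀/γ = 341/1.621 = 210.4 m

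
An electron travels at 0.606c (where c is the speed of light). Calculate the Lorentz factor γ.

v/c = 0.606, so (v/c)² = 0.367236
1 - (v/c)² = 0.632764
γ = 1/√(0.632764) = 1.257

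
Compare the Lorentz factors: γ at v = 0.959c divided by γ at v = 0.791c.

γ₁ = 1/√(1 - 0.959²) = 3.5285
γ₂ = 1/√(1 - 0.791²) = 1.6345
γ₁/γ₂ = 3.5285/1.6345 = 2.159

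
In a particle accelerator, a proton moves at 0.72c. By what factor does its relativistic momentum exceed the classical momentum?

p_rel = γmv, p_class = mv
Ratio = γ = 1/√(1 - 0.72²)
= 1/√(0.4816) = 1.441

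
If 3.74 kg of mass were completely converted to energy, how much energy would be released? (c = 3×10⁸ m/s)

Using E = mc²:
c² = (3×10⁸)² = 9×10¹⁶ m²/s²
E = 3.74 × 9×10¹⁶ = 3.366×10¹⁷ J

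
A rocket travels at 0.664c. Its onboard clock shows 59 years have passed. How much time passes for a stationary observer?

Proper time Δt₀ = 59 years
γ = 1/√(1 - 0.664²) = 1.3374
Δt = γΔt₀ = 1.3374 × 59 = 78.91 years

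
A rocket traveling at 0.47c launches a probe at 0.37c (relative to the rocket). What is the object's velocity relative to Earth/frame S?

u = (u' + v)/(1 + u'v/c²)
Numerator: 0.37 + 0.47 = 0.84
Denominator: 1 + 0.1739 = 1.1739
u = 0.84/1.1739 = 0.7156c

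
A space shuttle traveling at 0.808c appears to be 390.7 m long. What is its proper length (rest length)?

Contracted length L = 390.7 m
γ = 1/√(1 - 0.808²) = 1.6973
L₀ = γL = 1.6973 × 390.7 = 663.1 m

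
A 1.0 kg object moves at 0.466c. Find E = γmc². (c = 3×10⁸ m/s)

γ = 1/√(1 - 0.466²) = 1.130
mc² = 1.0 × (3×10⁸)² = 9.000×10¹⁶ J
E = γmc² = 1.130 × 9.000×10¹⁶ = 1.017×10¹⁷ J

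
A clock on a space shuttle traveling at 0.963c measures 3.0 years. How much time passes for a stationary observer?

Proper time Δt₀ = 3.0 years
γ = 1/√(1 - 0.963²) = 3.711
Δt = γΔt₀ = 3.711 × 3.0 = 11.13 years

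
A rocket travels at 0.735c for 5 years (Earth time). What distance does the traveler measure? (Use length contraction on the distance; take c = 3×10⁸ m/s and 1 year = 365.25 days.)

Earth distance: d = v × t = 0.735c × 5 yr = 3.479×10¹⁶ m
γ = 1.475
d' = d/γ = 3.479×10¹⁶/1.475 = 2.359×10¹⁶ m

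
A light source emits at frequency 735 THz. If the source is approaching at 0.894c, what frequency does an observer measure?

β = v/c = 0.894
(1+β)/(1-β) = 1.894/0.106 = 17.87
Doppler factor = √(17.87) = 4.227
f_obs = 735 × 4.227 = 3107 THz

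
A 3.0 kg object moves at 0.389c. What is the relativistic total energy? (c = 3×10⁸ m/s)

γ = 1/√(1 - 0.389²) = 1.0855
mc² = 3.0 × (3×10⁸)² = 2.700×10¹⁷ J
E = γmc² = 1.0855 × 2.700×10¹⁷ = 2.931×10¹⁷ J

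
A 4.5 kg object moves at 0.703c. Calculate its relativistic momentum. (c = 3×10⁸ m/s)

γ = 1/√(1 - 0.703²) = 1.406
v = 0.703 × 3×10⁸ = 2.109×10⁸ m/s
p = γmv = 1.406 × 4.5 × 2.109×10⁸ = 1.334×10⁹ kg·m/s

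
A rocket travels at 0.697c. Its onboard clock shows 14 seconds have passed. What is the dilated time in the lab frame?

Proper time Δt₀ = 14 seconds
γ = 1/√(1 - 0.697²) = 1.3946
Δt = γΔt₀ = 1.3946 × 14 = 19.52 seconds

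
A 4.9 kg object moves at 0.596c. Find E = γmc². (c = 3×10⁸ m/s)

γ = 1/√(1 - 0.596²) = 1.2454
mc² = 4.9 × (3×10⁸)² = 4.410×10¹⁷ J
E = γmc² = 1.2454 × 4.410×10¹⁷ = 5.492×10¹⁷ J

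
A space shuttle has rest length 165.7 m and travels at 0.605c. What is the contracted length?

Proper length L₀ = 165.7 m
γ = 1/√(1 - 0.605²) = 1.256
L = L₀/γ = 165.7/1.256 = 131.9 m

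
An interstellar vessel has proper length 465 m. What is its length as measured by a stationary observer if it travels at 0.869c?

Proper length L₀ = 465 m
γ = 1/√(1 - 0.869²) = 2.021
L = L₀/γ = 465/2.021 = 230.1 m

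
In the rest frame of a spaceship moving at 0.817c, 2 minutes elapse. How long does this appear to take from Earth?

Proper time Δt₀ = 2 minutes
γ = 1/√(1 - 0.817²) = 1.734
Δt = γΔt₀ = 1.734 × 2 = 3.468 minutes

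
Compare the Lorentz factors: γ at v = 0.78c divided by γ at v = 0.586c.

γ₁ = 1/√(1 - 0.78²) = 1.598
γ₂ = 1/√(1 - 0.586²) = 1.234
γ₁/γ₂ = 1.598/1.234 = 1.295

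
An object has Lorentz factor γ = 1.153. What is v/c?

From γ = 1/√(1 - v²/c²):
1/γ² = 1/1.153² = 0.7522
v²/c² = 1 - 0.7522 = 0.2478
v/c = √(0.2478) = 0.4978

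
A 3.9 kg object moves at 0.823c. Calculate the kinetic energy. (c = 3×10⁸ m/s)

γ = 1/√(1 - 0.823²) = 1.7604
γ - 1 = 0.7604
KE = (γ-1)mc² = 0.7604 × 3.9 × (3×10⁸)² = 2.669×10¹⁷ J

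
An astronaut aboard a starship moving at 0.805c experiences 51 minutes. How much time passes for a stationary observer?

Proper time Δt₀ = 51 minutes
γ = 1/√(1 - 0.805²) = 1.68556
Δt = γΔt₀ = 1.68556 × 51 = 85.96 minutes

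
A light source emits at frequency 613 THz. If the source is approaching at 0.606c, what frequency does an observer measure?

β = v/c = 0.606
(1+β)/(1-β) = 1.606/0.394 = 4.076
Doppler factor = √(4.076) = 2.019
f_obs = 613 × 2.019 = 1238 THz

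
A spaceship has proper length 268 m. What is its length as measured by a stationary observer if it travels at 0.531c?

Proper length L₀ = 268 m
γ = 1/√(1 - 0.531²) = 1.180
L = L₀/γ = 268/1.180 = 227.1 m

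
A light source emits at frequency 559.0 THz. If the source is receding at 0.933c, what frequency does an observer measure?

β = v/c = 0.933
(1-β)/(1+β) = 0.067/1.933 = 0.03466
Doppler factor = √(0.03466) = 0.1862
f_obs = 559.0 × 0.1862 = 104.1 THz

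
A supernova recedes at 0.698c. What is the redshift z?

β = 0.698
(1+β)/(1-β) = 1.698/0.302 = 5.623
√(5.623) = 2.371
z = 2.371 - 1 = 1.371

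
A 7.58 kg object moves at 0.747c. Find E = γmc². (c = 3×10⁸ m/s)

γ = 1/√(1 - 0.747²) = 1.504
mc² = 7.58 × (3×10⁸)² = 6.822×10¹⁷ J
E = γmc² = 1.504 × 6.822×10¹⁷ = 1.026×10¹⁸ J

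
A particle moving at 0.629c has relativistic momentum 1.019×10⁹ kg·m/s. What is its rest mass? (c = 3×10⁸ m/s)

γ = 1/√(1 - 0.629²) = 1.2863
v = 0.629 × 3×10⁸ = 1.887×10⁸ m/s
m = p/(γv) = 1.019×10⁹/(1.2863 × 1.887×10⁸) = 4.198 kg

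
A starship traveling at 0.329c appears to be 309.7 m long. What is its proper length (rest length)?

Contracted length L = 309.7 m
γ = 1/√(1 - 0.329²) = 1.059
L₀ = γL = 1.059 × 309.7 = 328.0 m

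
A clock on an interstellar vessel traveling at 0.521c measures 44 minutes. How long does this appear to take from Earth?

Proper time Δt₀ = 44 minutes
γ = 1/√(1 - 0.521²) = 1.1716
Δt = γΔt₀ = 1.1716 × 44 = 51.55 minutes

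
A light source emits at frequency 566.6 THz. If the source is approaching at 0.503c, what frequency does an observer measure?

β = v/c = 0.503
(1+β)/(1-β) = 1.503/0.497 = 3.024
Doppler factor = √(3.024) = 1.739
f_obs = 566.6 × 1.739 = 985.3 THz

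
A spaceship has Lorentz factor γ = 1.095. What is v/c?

From γ = 1/√(1 - v²/c²):
1/γ² = 1/1.095² = 0.8340
v²/c² = 1 - 0.8340 = 0.1660
v/c = √(0.1660) = 0.4074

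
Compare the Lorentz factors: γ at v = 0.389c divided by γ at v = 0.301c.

γ₁ = 1/√(1 - 0.389²) = 1.0855
γ₂ = 1/√(1 - 0.301²) = 1.0486
γ₁/γ₂ = 1.0855/1.0486 = 1.035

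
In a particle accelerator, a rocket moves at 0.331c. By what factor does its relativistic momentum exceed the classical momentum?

p_rel = γmv, p_class = mv
Ratio = γ = 1/√(1 - 0.331²)
= 1/√(0.890439) = 1.060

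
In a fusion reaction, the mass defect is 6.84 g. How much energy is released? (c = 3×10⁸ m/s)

Convert mass defect: Δm = 6.84 g = 0.00684 kg
E = Δm·c² = 0.00684 × (3×10⁸)²
= 0.00684 × 9×10¹⁶ = 6.156×10¹⁴ J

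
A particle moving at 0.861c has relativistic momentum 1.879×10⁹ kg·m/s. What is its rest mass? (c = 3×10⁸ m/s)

γ = 1/√(1 - 0.861²) = 1.966
v = 0.861 × 3×10⁸ = 2.583×10⁸ m/s
m = p/(γv) = 1.879×10⁹/(1.966 × 2.583×10⁸) = 3.700 kg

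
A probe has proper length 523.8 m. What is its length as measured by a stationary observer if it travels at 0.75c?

Proper length L₀ = 523.8 m
γ = 1/√(1 - 0.75²) = 1.5119
L = L₀/γ = 523.8/1.5119 = 346.5 m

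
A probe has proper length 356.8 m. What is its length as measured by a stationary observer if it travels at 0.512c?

Proper length L₀ = 356.8 m
γ = 1/√(1 - 0.512²) = 1.164
L = L₀/γ = 356.8/1.164 = 306.5 m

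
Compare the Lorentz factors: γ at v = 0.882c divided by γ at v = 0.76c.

γ₁ = 1/√(1 - 0.882²) = 2.122
γ₂ = 1/√(1 - 0.76²) = 1.539
γ₁/γ₂ = 2.122/1.539 = 1.379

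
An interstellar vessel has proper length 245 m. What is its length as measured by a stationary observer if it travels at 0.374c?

Proper length L₀ = 245 m
γ = 1/√(1 - 0.374²) = 1.0783
L = L₀/γ = 245/1.0783 = 227.2 m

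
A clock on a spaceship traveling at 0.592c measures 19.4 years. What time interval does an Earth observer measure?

Proper time Δt₀ = 19.4 years
γ = 1/√(1 - 0.592²) = 1.2408
Δt = γΔt₀ = 1.2408 × 19.4 = 24.07 years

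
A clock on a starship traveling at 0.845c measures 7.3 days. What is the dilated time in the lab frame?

Proper time Δt₀ = 7.3 days
γ = 1/√(1 - 0.845²) = 1.870
Δt = γΔt₀ = 1.870 × 7.3 = 13.65 days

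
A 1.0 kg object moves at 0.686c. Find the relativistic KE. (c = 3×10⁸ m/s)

γ = 1/√(1 - 0.686²) = 1.37438
γ - 1 = 0.37438
KE = (γ-1)mc² = 0.37438 × 1.0 × (3×10⁸)² = 3.369×10¹⁶ J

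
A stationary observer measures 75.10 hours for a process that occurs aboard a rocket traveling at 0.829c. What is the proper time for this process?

Dilated time Δt = 75.10 hours
γ = 1/√(1 - 0.829²) = 1.788
Δt₀ = Δt/γ = 75.10/1.788 = 42.00 hours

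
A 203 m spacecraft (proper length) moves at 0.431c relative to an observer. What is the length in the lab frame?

Proper length L₀ = 203 m
γ = 1/√(1 - 0.431²) = 1.108
L = L₀/γ = 203/1.108 = 183.2 m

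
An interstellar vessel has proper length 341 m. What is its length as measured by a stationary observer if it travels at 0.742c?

Proper length L₀ = 341 m
γ = 1/√(1 - 0.742²) = 1.492
L = L₀/γ = 341/1.492 = 228.6 m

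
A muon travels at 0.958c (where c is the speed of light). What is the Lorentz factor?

v/c = 0.958, so (v/c)² = 0.917764
1 - (v/c)² = 0.082236
γ = 1/√(0.082236) = 3.487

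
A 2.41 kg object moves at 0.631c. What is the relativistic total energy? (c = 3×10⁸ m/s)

γ = 1/√(1 - 0.631²) = 1.289
mc² = 2.41 × (3×10⁸)² = 2.169×10¹⁷ J
E = γmc² = 1.289 × 2.169×10¹⁷ = 2.796×10¹⁷ J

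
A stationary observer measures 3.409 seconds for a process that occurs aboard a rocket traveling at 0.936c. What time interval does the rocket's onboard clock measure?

Dilated time Δt = 3.409 seconds
γ = 1/√(1 - 0.936²) = 2.841
Δt₀ = Δt/γ = 3.409/2.841 = 1.200 seconds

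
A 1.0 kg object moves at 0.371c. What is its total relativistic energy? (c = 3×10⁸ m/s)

γ = 1/√(1 - 0.371²) = 1.0769
mc² = 1.0 × (3×10⁸)² = 9.000×10¹⁶ J
E = γmc² = 1.0769 × 9.000×10¹⁶ = 9.692×10¹⁶ J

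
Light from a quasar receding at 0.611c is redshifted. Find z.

β = 0.611
(1+β)/(1-β) = 1.611/0.389 = 4.141
√(4.141) = 2.035
z = 2.035 - 1 = 1.035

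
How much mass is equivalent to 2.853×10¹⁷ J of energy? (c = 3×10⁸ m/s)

From E = mc², we get m = E/c²
c² = (3×10⁸)² = 9×10¹⁶ m²/s²
m = 2.853×10¹⁷ / 9×10¹⁶ = 3.170 kg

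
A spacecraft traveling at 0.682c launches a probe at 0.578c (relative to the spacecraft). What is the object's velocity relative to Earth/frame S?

u = (u' + v)/(1 + u'v/c²)
Numerator: 0.578 + 0.682 = 1.26
Denominator: 1 + 0.394196 = 1.394196
u = 1.26/1.394196 = 0.9037c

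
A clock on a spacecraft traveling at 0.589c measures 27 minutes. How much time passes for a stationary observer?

Proper time Δt₀ = 27 minutes
γ = 1/√(1 - 0.589²) = 1.2374
Δt = γΔt₀ = 1.2374 × 27 = 33.41 minutes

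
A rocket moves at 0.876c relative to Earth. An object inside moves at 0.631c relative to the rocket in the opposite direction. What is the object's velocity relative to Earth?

Object's velocity in rocket frame is u' = -0.631c
u = (u' + v)/(1 + u'v/c²) = (v - 0.631)/(1 - 0.631·v/c²)
Numerator: 0.876 - 0.631 = 0.245
Denominator: 1 - 0.552756 = 0.447244
u = 0.245/0.447244 = 0.5478c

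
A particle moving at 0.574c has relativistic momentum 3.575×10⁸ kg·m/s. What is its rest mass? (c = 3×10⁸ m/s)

γ = 1/√(1 - 0.574²) = 1.221
v = 0.574 × 3×10⁸ = 1.722×10⁸ m/s
m = p/(γv) = 3.575×10⁸/(1.221 × 1.722×10⁸) = 1.700 kg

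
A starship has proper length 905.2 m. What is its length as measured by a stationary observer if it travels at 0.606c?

Proper length L₀ = 905.2 m
γ = 1/√(1 - 0.606²) = 1.257
L = L₀/γ = 905.2/1.257 = 720.1 m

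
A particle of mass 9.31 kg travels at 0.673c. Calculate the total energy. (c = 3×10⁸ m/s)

γ = 1/√(1 - 0.673²) = 1.352
mc² = 9.31 × (3×10⁸)² = 8.379×10¹⁷ J
E = γmc² = 1.352 × 8.379×10¹⁷ = 1.133×10¹⁸ J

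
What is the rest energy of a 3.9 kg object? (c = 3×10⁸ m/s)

c² = (3×10⁸)² = 9.000×10¹⁶ m²/s²
E₀ = mc² = 3.9 × 9.000×10¹⁶ = 3.510×10¹⁷ J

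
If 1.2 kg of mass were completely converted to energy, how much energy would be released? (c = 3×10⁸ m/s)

Using E = mc²:
c² = (3×10⁸)² = 9×10¹⁶ m²/s²
E = 1.2 × 9×10¹⁶ = 1.080×10¹⁷ J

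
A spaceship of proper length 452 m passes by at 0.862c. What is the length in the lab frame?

Proper length L₀ = 452 m
γ = 1/√(1 - 0.862²) = 1.973
L = L₀/γ = 452/1.973 = 229.1 m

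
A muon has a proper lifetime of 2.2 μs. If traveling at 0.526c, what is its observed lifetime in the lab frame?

Proper lifetime τ₀ = 2.2 μs
γ = 1/√(1 - 0.526²) = 1.176
τ = γτ₀ = 1.176 × 2.2 μs = 2.587 μs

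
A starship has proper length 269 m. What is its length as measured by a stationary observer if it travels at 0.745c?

Proper length L₀ = 269 m
γ = 1/√(1 - 0.745²) = 1.4991
L = L₀/γ = 269/1.4991 = 179.4 m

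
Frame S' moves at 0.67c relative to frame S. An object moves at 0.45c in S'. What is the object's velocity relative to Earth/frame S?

u = (u' + v)/(1 + u'v/c²)
Numerator: 0.45 + 0.67 = 1.12
Denominator: 1 + 0.3015 = 1.3015
u = 1.12/1.3015 = 0.8605c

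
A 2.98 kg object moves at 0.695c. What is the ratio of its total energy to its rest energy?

E = γmc², E₀ = mc²
E/E₀ = γ = 1/√(1 - 0.695²) = 1.391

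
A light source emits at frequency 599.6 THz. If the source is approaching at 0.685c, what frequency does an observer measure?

β = v/c = 0.685
(1+β)/(1-β) = 1.685/0.315 = 5.349
Doppler factor = √(5.349) = 2.313
f_obs = 599.6 × 2.313 = 1387 THz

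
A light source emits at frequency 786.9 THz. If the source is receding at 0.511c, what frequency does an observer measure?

β = v/c = 0.511
(1-β)/(1+β) = 0.489/1.511 = 0.3236
Doppler factor = √(0.3236) = 0.5689
f_obs = 786.9 × 0.5689 = 447.7 THz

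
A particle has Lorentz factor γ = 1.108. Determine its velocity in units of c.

From γ = 1/√(1 - v²/c²):
1/γ² = 1/1.108² = 0.8146
v²/c² = 1 - 0.8146 = 0.1854
v/c = √(0.1854) = 0.4306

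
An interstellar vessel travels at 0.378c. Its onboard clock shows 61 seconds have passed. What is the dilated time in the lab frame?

Proper time Δt₀ = 61 seconds
γ = 1/√(1 - 0.378²) = 1.0801
Δt = γΔt₀ = 1.0801 × 61 = 65.89 seconds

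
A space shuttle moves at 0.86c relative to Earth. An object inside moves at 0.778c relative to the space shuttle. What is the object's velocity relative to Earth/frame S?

u = (u' + v)/(1 + u'v/c²)
Numerator: 0.778 + 0.86 = 1.638
Denominator: 1 + 0.66908 = 1.66908
u = 1.638/1.66908 = 0.9814c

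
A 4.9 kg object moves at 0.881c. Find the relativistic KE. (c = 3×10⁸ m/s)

γ = 1/√(1 - 0.881²) = 2.1136
γ - 1 = 1.1136
KE = (γ-1)mc² = 1.1136 × 4.9 × (3×10⁸)² = 4.911×10¹⁷ J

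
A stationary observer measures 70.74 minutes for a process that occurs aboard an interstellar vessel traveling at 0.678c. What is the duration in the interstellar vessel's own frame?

Dilated time Δt = 70.74 minutes
γ = 1/√(1 - 0.678²) = 1.3604
Δt₀ = Δt/γ = 70.74/1.3604 = 52.00 minutes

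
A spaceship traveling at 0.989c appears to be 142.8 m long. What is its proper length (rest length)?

Contracted length L = 142.8 m
γ = 1/√(1 - 0.989²) = 6.7606
L₀ = γL = 6.7606 × 142.8 = 965.4 m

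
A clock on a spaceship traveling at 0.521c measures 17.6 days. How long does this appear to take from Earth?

Proper time Δt₀ = 17.6 days
γ = 1/√(1 - 0.521²) = 1.1716
Δt = γΔt₀ = 1.1716 × 17.6 = 20.62 days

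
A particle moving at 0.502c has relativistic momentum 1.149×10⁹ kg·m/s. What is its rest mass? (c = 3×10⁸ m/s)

γ = 1/√(1 - 0.502²) = 1.15625
v = 0.502 × 3×10⁸ = 1.506×10⁸ m/s
m = p/(γv) = 1.149×10⁹/(1.15625 × 1.506×10⁸) = 6.598 kg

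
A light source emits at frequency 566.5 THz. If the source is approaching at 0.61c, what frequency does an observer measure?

β = v/c = 0.61
(1+β)/(1-β) = 1.61/0.39 = 4.128
Doppler factor = √(4.128) = 2.032
f_obs = 566.5 × 2.032 = 1151 THz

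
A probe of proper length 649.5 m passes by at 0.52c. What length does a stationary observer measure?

Proper length L₀ = 649.5 m
γ = 1/√(1 - 0.52²) = 1.1707
L = L₀/γ = 649.5/1.1707 = 554.8 m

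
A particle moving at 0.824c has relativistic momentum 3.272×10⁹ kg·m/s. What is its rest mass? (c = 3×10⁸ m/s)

γ = 1/√(1 - 0.824²) = 1.7649
v = 0.824 × 3×10⁸ = 2.472×10⁸ m/s
m = p/(γv) = 3.272×10⁹/(1.7649 × 2.472×10⁸) = 7.500 kg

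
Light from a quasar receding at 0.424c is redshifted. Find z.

β = 0.424
(1+β)/(1-β) = 1.424/0.576 = 2.472
√(2.472) = 1.5723
z = 1.5723 - 1 = 0.5723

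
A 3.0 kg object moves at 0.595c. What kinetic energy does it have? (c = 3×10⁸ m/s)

γ = 1/√(1 - 0.595²) = 1.24421
γ - 1 = 0.24421
KE = (γ-1)mc² = 0.24421 × 3.0 × (3×10⁸)² = 6.594×10¹⁶ J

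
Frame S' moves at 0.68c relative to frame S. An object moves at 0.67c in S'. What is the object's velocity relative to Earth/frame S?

u = (u' + v)/(1 + u'v/c²)
Numerator: 0.67 + 0.68 = 1.35
Denominator: 1 + 0.4556 = 1.4556
u = 1.35/1.4556 = 0.9275c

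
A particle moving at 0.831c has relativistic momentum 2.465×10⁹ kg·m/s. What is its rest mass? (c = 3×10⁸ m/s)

γ = 1/√(1 - 0.831²) = 1.7977
v = 0.831 × 3×10⁸ = 2.493×10⁸ m/s
m = p/(γv) = 2.465×10⁹/(1.7977 × 2.493×10⁸) = 5.500 kg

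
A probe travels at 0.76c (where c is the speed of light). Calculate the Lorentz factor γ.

v/c = 0.76, so (v/c)² = 0.5776
1 - (v/c)² = 0.4224
γ = 1/√(0.4224) = 1.539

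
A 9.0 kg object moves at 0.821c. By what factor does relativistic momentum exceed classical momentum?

p_rel = γmv, p_class = mv
Ratio = γ = 1/√(1 - 0.821²) = 1.752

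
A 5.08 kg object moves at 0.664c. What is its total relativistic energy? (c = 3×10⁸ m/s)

γ = 1/√(1 - 0.664²) = 1.337377
mc² = 5.08 × (3×10⁸)² = 4.572×10¹⁷ J
E = γmc² = 1.337377 × 4.572×10¹⁷ = 6.114×10¹⁷ J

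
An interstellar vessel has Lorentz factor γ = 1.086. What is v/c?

From γ = 1/√(1 - v²/c²):
1/γ² = 1/1.086² = 0.8479
v²/c² = 1 - 0.8479 = 0.1521
v/c = √(0.1521) = 0.3900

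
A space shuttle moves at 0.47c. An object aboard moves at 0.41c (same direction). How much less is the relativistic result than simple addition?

Classical: u' + v = 0.41 + 0.47 = 0.88c
Relativistic: u = (0.41 + 0.47)/(1 + 0.1927) = 0.88/1.1927 = 0.7378c
Difference: 0.88 - 0.7378 = 0.1422c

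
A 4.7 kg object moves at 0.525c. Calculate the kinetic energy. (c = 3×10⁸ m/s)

γ = 1/√(1 - 0.525²) = 1.17495
γ - 1 = 0.17495
KE = (γ-1)mc² = 0.17495 × 4.7 × (3×10⁸)² = 7.400×10¹⁶ J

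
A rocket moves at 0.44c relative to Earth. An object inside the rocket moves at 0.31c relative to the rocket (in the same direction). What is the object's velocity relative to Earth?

u = (u' + v)/(1 + u'v/c²)
Numerator: 0.31 + 0.44 = 0.75
Denominator: 1 + 0.1364 = 1.1364
u = 0.75/1.1364 = 0.6600c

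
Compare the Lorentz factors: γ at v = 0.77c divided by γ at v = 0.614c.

γ₁ = 1/√(1 - 0.77²) = 1.567
γ₂ = 1/√(1 - 0.614²) = 1.267
γ₁/γ₂ = 1.567/1.267 = 1.237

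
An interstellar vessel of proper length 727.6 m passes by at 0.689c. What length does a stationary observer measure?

Proper length L₀ = 727.6 m
γ = 1/√(1 - 0.689²) = 1.3798
L = L₀/γ = 727.6/1.3798 = 527.3 m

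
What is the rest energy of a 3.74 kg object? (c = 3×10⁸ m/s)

c² = (3×10⁸)² = 9.000×10¹⁶ m²/s²
E₀ = mc² = 3.74 × 9.000×10¹⁶ = 3.366×10¹⁷ J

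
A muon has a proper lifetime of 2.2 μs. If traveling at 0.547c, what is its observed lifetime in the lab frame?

Proper lifetime τ₀ = 2.2 μs
γ = 1/√(1 - 0.547²) = 1.1946
τ = γτ₀ = 1.1946 × 2.2 μs = 2.628 μs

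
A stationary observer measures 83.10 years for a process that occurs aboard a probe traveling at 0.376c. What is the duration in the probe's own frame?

Dilated time Δt = 83.10 years
γ = 1/√(1 - 0.376²) = 1.0792
Δt₀ = Δt/γ = 83.10/1.0792 = 77.00 years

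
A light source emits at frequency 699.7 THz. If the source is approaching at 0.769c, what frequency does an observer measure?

β = v/c = 0.769
(1+β)/(1-β) = 1.769/0.231 = 7.658
Doppler factor = √(7.658) = 2.767
f_obs = 699.7 × 2.767 = 1936 THz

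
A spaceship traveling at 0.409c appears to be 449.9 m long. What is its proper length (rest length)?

Contracted length L = 449.9 m
γ = 1/√(1 - 0.409²) = 1.0958
L₀ = γL = 1.0958 × 449.9 = 493.0 m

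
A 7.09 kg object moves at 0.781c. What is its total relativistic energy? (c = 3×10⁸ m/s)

γ = 1/√(1 - 0.781²) = 1.601
mc² = 7.09 × (3×10⁸)² = 6.381×10¹⁷ J
E = γmc² = 1.601 × 6.381×10¹⁷ = 1.022×10¹⁸ J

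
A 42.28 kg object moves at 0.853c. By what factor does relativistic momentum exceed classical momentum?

p_rel = γmv, p_class = mv
Ratio = γ = 1/√(1 - 0.853²) = 1.916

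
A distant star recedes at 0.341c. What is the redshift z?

β = 0.341
(1+β)/(1-β) = 1.341/0.659 = 2.035
√(2.035) = 1.4265
z = 1.4265 - 1 = 0.4265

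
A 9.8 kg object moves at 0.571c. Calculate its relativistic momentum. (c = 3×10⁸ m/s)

γ = 1/√(1 - 0.571²) = 1.218
v = 0.571 × 3×10⁸ = 1.713×10⁸ m/s
p = γmv = 1.218 × 9.8 × 1.713×10⁸ = 2.045×10⁹ kg·m/s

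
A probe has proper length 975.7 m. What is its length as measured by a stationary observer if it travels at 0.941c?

Proper length L₀ = 975.7 m
γ = 1/√(1 - 0.941²) = 2.955
L = L₀/γ = 975.7/2.955 = 330.2 m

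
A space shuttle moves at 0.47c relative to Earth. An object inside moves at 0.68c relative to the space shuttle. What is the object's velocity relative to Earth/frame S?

u = (u' + v)/(1 + u'v/c²)
Numerator: 0.68 + 0.47 = 1.15
Denominator: 1 + 0.3196 = 1.3196
u = 1.15/1.3196 = 0.8715c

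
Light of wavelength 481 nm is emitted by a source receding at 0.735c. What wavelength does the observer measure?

β = 0.735
Wavelength Doppler factor = √(1.735/0.265) = √(6.547) = 2.559
λ_obs = 481 × 2.559 = 1231 nm (redshift)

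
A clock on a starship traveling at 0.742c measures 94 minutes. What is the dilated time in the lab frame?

Proper time Δt₀ = 94 minutes
γ = 1/√(1 - 0.742²) = 1.492
Δt = γΔt₀ = 1.492 × 94 = 140.2 minutes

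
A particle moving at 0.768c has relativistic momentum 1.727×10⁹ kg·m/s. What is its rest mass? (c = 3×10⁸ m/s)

γ = 1/√(1 - 0.768²) = 1.5614
v = 0.768 × 3×10⁸ = 2.304×10⁸ m/s
m = p/(γv) = 1.727×10⁹/(1.5614 × 2.304×10⁸) = 4.801 kg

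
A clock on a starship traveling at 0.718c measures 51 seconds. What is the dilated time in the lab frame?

Proper time Δt₀ = 51 seconds
γ = 1/√(1 - 0.718²) = 1.4367
Δt = γΔt₀ = 1.4367 × 51 = 73.27 seconds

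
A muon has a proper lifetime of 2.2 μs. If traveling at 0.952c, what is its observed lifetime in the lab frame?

Proper lifetime τ₀ = 2.2 μs
γ = 1/√(1 - 0.952²) = 3.267
τ = γτ₀ = 3.267 × 2.2 μs = 7.187 μs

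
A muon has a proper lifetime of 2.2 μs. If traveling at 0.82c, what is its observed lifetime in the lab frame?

Proper lifetime τ₀ = 2.2 μs
γ = 1/√(1 - 0.82²) = 1.7471
τ = γτ₀ = 1.7471 × 2.2 μs = 3.844 μs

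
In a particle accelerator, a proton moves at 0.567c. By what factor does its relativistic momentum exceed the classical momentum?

p_rel = γmv, p_class = mv
Ratio = γ = 1/√(1 - 0.567²)
= 1/√(0.678511) = 1.214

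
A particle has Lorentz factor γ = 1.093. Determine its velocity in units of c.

From γ = 1/√(1 - v²/c²):
1/γ² = 1/1.093² = 0.837066
v²/c² = 1 - 0.837066 = 0.162934
v/c = √(0.162934) = 0.4037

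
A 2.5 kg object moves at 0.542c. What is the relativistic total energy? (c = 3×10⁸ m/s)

γ = 1/√(1 - 0.542²) = 1.1899
mc² = 2.5 × (3×10⁸)² = 2.250×10¹⁷ J
E = γmc² = 1.1899 × 2.250×10¹⁷ = 2.677×10¹⁷ J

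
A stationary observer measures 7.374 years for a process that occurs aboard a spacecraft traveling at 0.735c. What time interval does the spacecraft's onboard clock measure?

Dilated time Δt = 7.374 years
γ = 1/√(1 - 0.735²) = 1.4748
Δt₀ = Δt/γ = 7.374/1.4748 = 5.000 years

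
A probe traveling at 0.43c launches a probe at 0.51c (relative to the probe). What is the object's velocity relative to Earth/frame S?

u = (u' + v)/(1 + u'v/c²)
Numerator: 0.51 + 0.43 = 0.94
Denominator: 1 + 0.2193 = 1.2193
u = 0.94/1.2193 = 0.7709c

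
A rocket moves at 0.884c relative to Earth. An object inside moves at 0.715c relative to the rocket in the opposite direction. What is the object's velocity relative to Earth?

Object's velocity in rocket frame is u' = -0.715c
u = (u' + v)/(1 + u'v/c²) = (v - 0.715)/(1 - 0.715·v/c²)
Numerator: 0.884 - 0.715 = 0.169
Denominator: 1 - 0.63206 = 0.36794
u = 0.169/0.36794 = 0.4593c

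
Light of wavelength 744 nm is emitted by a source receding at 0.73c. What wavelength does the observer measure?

β = 0.73
Wavelength Doppler factor = √(1.73/0.27) = √(6.407) = 2.531
λ_obs = 744 × 2.531 = 1883 nm (redshift)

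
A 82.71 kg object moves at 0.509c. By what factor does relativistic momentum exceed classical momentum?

p_rel = γmv, p_class = mv
Ratio = γ = 1/√(1 - 0.509²) = 1.162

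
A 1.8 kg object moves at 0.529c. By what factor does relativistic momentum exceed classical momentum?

p_rel = γmv, p_class = mv
Ratio = γ = 1/√(1 - 0.529²) = 1.178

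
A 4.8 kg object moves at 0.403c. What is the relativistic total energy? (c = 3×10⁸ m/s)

γ = 1/√(1 - 0.403²) = 1.0927
mc² = 4.8 × (3×10⁸)² = 4.320×10¹⁷ J
E = γmc² = 1.0927 × 4.320×10¹⁷ = 4.720×10¹⁷ J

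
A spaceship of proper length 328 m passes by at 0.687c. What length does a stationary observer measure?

Proper length L₀ = 328 m
γ = 1/√(1 - 0.687²) = 1.3762
L = L₀/γ = 328/1.3762 = 238.3 m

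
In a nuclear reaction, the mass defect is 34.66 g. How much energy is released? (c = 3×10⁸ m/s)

Convert mass defect: Δm = 34.66 g = 0.03466 kg
E = Δm·c² = 0.03466 × (3×10⁸)²
= 0.03466 × 9×10¹⁶ = 3.119×10¹⁵ J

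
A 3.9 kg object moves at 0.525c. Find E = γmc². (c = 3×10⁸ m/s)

γ = 1/√(1 - 0.525²) = 1.175
mc² = 3.9 × (3×10⁸)² = 3.510×10¹⁷ J
E = γmc² = 1.175 × 3.510×10¹⁷ = 4.124×10¹⁷ J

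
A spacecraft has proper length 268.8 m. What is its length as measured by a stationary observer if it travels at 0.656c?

Proper length L₀ = 268.8 m
γ = 1/√(1 - 0.656²) = 1.325
L = L₀/γ = 268.8/1.325 = 202.9 m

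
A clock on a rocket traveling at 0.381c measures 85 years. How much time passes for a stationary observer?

Proper time Δt₀ = 85 years
γ = 1/√(1 - 0.381²) = 1.08158
Δt = γΔt₀ = 1.08158 × 85 = 91.93 years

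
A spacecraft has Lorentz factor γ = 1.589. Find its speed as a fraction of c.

From γ = 1/√(1 - v²/c²):
1/γ² = 1/1.589² = 0.3961
v²/c² = 1 - 0.3961 = 0.6039
v/c = √(0.6039) = 0.7771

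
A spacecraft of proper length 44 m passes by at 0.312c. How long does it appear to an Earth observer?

Proper length L₀ = 44 m
γ = 1/√(1 - 0.312²) = 1.05254
L = L₀/γ = 44/1.05254 = 41.80 m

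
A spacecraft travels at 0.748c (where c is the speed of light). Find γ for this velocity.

v/c = 0.748, so (v/c)² = 0.559504
1 - (v/c)² = 0.440496
γ = 1/√(0.440496) = 1.507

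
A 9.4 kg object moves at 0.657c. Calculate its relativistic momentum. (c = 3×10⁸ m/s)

γ = 1/√(1 - 0.657²) = 1.3265
v = 0.657 × 3×10⁸ = 1.971×10⁸ m/s
p = γmv = 1.3265 × 9.4 × 1.971×10⁸ = 2.458×10⁹ kg·m/s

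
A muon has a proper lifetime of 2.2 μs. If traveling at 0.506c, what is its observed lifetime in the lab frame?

Proper lifetime τ₀ = 2.2 μs
γ = 1/√(1 - 0.506²) = 1.1594
τ = γτ₀ = 1.1594 × 2.2 μs = 2.551 μs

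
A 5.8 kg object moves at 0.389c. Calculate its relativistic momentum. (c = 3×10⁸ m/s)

γ = 1/√(1 - 0.389²) = 1.0855
v = 0.389 × 3×10⁸ = 1.167×10⁸ m/s
p = γmv = 1.0855 × 5.8 × 1.167×10⁸ = 7.347×10⁸ kg·m/s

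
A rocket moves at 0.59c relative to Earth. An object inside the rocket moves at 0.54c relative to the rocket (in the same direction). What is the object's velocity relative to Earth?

u = (u' + v)/(1 + u'v/c²)
Numerator: 0.54 + 0.59 = 1.13
Denominator: 1 + 0.3186 = 1.3186
u = 1.13/1.3186 = 0.8570c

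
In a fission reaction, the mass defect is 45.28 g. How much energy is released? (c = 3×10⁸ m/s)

Convert mass defect: Δm = 45.28 g = 0.04528 kg
E = Δm·c² = 0.04528 × (3×10⁸)²
= 0.04528 × 9×10¹⁶ = 4.075×10¹⁵ J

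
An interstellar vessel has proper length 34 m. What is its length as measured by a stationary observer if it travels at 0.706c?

Proper length L₀ = 34 m
γ = 1/√(1 - 0.706²) = 1.412
L = L₀/γ = 34/1.412 = 24.08 m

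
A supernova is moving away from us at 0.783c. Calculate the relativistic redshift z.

β = 0.783
(1+β)/(1-β) = 1.783/0.217 = 8.2166
√(8.2166) = 2.866
z = 2.866 - 1 = 1.866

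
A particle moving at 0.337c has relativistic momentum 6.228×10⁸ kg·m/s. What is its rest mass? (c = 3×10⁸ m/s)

γ = 1/√(1 - 0.337²) = 1.0621
v = 0.337 × 3×10⁸ = 1.011×10⁸ m/s
m = p/(γv) = 6.228×10⁸/(1.0621 × 1.011×10⁸) = 5.800 kg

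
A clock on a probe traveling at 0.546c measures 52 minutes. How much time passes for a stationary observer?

Proper time Δt₀ = 52 minutes
γ = 1/√(1 - 0.546²) = 1.1936
Δt = γΔt₀ = 1.1936 × 52 = 62.07 minutes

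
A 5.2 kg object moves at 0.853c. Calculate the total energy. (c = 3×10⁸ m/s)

γ = 1/√(1 - 0.853²) = 1.916
mc² = 5.2 × (3×10⁸)² = 4.680×10¹⁷ J
E = γmc² = 1.916 × 4.680×10¹⁷ = 8.967×10¹⁷ J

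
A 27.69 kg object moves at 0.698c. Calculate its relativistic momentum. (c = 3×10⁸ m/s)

γ = 1/√(1 - 0.698²) = 1.3965
v = 0.698 × 3×10⁸ = 2.094×10⁸ m/s
p = γmv = 1.3965 × 27.69 × 2.094×10⁸ = 8.097×10⁹ kg·m/s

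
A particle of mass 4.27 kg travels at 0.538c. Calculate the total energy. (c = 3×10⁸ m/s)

γ = 1/√(1 - 0.538²) = 1.1863
mc² = 4.27 × (3×10⁸)² = 3.843×10¹⁷ J
E = γmc² = 1.1863 × 3.843×10¹⁷ = 4.559×10¹⁷ J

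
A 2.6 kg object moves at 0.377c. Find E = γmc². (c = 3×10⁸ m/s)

γ = 1/√(1 - 0.377²) = 1.0797
mc² = 2.6 × (3×10⁸)² = 2.340×10¹⁷ J
E = γmc² = 1.0797 × 2.340×10¹⁷ = 2.526×10¹⁷ J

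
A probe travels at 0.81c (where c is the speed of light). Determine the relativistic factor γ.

v/c = 0.81, so (v/c)² = 0.6561
1 - (v/c)² = 0.3439
γ = 1/√(0.3439) = 1.705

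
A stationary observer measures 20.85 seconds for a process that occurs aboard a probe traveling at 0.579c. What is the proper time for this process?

Dilated time Δt = 20.85 seconds
γ = 1/√(1 - 0.579²) = 1.2265
Δt₀ = Δt/γ = 20.85/1.2265 = 17.00 seconds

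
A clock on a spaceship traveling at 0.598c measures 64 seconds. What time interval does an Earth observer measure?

Proper time Δt₀ = 64 seconds
γ = 1/√(1 - 0.598²) = 1.2477
Δt = γΔt₀ = 1.2477 × 64 = 79.85 seconds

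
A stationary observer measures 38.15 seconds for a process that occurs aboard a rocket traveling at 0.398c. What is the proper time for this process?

Dilated time Δt = 38.15 seconds
γ = 1/√(1 - 0.398²) = 1.090
Δt₀ = Δt/γ = 38.15/1.090 = 35.00 seconds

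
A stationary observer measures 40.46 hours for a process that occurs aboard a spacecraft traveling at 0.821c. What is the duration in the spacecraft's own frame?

Dilated time Δt = 40.46 hours
γ = 1/√(1 - 0.821²) = 1.7515
Δt₀ = Δt/γ = 40.46/1.7515 = 23.10 hours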